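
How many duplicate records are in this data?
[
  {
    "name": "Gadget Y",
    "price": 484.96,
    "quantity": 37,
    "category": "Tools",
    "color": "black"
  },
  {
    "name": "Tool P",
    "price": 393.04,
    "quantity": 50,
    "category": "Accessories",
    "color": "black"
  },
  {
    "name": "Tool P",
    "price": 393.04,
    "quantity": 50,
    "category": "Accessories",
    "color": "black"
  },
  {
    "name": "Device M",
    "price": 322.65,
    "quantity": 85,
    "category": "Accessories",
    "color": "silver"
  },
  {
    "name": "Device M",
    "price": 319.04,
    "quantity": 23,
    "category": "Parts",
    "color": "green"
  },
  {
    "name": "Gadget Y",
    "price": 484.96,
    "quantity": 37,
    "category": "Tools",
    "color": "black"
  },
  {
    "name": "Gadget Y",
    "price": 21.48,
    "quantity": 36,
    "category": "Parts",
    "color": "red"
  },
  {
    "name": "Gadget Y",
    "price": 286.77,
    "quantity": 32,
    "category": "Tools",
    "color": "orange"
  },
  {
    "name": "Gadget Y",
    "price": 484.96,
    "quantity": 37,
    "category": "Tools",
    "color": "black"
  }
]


Checking 9 records for duplicates:

  Row 1: Gadget Y ($484.96, qty 37)
  Row 2: Tool P ($393.04, qty 50)
  Row 3: Tool P ($393.04, qty 50) <-- DUPLICATE
  Row 4: Device M ($322.65, qty 85)
  Row 5: Device M ($319.04, qty 23)
  Row 6: Gadget Y ($484.96, qty 37) <-- DUPLICATE
  Row 7: Gadget Y ($21.48, qty 36)
  Row 8: Gadget Y ($286.77, qty 32)
  Row 9: Gadget Y ($484.96, qty 37) <-- DUPLICATE

Duplicates found: 3
Unique records: 6

3 duplicates, 6 unique


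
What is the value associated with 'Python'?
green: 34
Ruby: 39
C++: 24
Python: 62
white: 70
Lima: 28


Looking up key 'Python'
Value: 62

62


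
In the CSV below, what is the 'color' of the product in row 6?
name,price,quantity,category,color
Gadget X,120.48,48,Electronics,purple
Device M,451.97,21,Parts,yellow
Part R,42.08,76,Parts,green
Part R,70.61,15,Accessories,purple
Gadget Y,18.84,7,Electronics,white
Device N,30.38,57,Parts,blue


Query: Row 6 ('Device N'), column 'color'
Value: blue

blue


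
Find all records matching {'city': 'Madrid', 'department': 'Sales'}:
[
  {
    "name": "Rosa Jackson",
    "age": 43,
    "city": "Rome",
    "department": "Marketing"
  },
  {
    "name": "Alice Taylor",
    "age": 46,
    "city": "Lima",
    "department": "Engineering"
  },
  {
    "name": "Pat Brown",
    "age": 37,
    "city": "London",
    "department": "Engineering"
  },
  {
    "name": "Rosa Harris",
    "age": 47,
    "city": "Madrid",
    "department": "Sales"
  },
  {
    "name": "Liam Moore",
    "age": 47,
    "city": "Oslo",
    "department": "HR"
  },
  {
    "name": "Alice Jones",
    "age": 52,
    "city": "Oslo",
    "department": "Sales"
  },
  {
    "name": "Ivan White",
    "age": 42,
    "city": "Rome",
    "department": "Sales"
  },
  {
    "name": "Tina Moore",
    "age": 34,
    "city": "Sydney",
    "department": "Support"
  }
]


Search criteria: {'city': 'Madrid', 'department': 'Sales'}

Checking 8 records:
  Rosa Jackson: {city: Rome, department: Marketing}
  Alice Taylor: {city: Lima, department: Engineering}
  Pat Brown: {city: London, department: Engineering}
  Rosa Harris: {city: Madrid, department: Sales} <-- MATCH
  Liam Moore: {city: Oslo, department: HR}
  Alice Jones: {city: Oslo, department: Sales}
  Ivan White: {city: Rome, department: Sales}
  Tina Moore: {city: Sydney, department: Support}

Matches: ["Rosa Harris"]

["Rosa Harris"]


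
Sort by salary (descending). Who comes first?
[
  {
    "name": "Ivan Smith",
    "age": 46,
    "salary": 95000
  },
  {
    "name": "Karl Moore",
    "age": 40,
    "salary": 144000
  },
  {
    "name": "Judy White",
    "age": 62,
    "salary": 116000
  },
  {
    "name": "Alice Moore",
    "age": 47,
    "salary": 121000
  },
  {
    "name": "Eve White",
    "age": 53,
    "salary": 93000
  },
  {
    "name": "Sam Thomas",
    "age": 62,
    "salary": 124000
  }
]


Sort by: salary (descending)

Sorted order:
  1. Karl Moore (salary = 144000)
  2. Sam Thomas (salary = 124000)
  3. Alice Moore (salary = 121000)
  4. Judy White (salary = 116000)
  5. Ivan Smith (salary = 95000)
  6. Eve White (salary = 93000)

First: Karl Moore

Karl Moore


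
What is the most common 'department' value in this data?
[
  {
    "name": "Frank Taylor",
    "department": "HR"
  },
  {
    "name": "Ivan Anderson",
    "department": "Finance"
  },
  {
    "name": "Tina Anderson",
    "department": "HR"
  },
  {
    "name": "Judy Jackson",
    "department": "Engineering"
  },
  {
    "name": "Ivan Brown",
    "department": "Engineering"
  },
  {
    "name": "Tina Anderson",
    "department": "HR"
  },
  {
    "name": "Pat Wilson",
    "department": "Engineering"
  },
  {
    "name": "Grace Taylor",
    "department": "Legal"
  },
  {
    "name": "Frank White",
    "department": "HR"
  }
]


Counting 'department' values across 9 records:

  HR: 4 ####
  Engineering: 3 ###
  Finance: 1 #
  Legal: 1 #

Most common: HR (4 times)

HR (4 times)


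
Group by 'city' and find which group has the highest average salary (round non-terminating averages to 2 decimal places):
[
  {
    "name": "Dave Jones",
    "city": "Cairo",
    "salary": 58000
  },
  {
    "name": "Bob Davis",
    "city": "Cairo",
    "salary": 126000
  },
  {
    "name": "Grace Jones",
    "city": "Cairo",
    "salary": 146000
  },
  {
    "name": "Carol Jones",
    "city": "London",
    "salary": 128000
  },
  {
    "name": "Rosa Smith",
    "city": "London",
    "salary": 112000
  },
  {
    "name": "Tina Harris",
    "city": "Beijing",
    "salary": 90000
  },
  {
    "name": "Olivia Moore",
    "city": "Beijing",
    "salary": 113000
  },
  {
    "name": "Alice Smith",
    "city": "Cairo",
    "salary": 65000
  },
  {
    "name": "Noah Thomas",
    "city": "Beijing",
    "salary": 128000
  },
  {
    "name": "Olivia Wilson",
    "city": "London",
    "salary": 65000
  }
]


Group by: city

Groups:
  Beijing: 3 people, avg salary = 331000/3 ≈ $110333.33
  Cairo: 4 people, avg salary = 395000/4 = $98750
  London: 3 people, avg salary = 305000/3 ≈ $101666.67

Highest average salary: Beijing (≈$110333.33)

Beijing (≈$110333.33)


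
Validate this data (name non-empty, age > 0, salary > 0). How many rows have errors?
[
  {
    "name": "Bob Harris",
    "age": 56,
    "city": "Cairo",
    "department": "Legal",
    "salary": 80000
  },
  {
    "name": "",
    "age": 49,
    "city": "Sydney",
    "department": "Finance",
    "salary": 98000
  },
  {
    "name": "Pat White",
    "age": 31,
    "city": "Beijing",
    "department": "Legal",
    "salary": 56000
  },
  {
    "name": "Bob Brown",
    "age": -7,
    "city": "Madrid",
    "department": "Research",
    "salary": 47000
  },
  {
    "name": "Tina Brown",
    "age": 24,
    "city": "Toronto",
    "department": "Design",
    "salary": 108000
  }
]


Validating 5 records:
Rules: name non-empty, age > 0, salary > 0

  Row 1 (Bob Harris): OK
  Row 2 (???): empty name
  Row 3 (Pat White): OK
  Row 4 (Bob Brown): negative age: -7
  Row 5 (Tina Brown): OK

Total errors: 2

2 errors


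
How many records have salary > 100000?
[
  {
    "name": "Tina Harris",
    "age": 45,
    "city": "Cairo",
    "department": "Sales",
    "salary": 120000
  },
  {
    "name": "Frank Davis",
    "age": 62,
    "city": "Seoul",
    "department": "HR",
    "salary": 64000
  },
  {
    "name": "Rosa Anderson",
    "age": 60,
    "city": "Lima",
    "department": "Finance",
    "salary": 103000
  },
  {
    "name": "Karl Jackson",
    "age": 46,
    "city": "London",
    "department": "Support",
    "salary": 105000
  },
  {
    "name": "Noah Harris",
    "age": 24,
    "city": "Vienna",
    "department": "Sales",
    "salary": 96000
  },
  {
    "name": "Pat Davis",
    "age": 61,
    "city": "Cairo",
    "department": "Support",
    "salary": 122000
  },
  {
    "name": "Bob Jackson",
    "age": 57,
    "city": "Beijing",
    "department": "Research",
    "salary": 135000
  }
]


Data: 7 records
Condition: salary > 100000

Checking each record:
  Tina Harris: 120000 MATCH
  Frank Davis: 64000
  Rosa Anderson: 103000 MATCH
  Karl Jackson: 105000 MATCH
  Noah Harris: 96000
  Pat Davis: 122000 MATCH
  Bob Jackson: 135000 MATCH

Count: 5

5


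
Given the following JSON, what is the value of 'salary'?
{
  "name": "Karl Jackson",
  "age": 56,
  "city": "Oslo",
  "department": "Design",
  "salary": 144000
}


Looking up field 'salary'
Value: 144000

144000


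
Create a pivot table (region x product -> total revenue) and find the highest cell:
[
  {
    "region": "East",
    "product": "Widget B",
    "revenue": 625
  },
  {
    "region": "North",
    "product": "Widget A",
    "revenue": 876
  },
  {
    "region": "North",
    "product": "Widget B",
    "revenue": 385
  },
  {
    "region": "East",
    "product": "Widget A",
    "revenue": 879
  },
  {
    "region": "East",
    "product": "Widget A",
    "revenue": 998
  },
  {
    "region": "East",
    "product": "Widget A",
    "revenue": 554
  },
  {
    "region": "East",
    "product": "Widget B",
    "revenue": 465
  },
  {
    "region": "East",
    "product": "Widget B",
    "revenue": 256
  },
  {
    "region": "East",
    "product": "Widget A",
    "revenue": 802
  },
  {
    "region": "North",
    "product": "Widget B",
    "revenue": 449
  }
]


Pivot: region (rows) x product (columns) -> total revenue

     Widget A      Widget B    
East          3233          1346  
North          876           834  

Highest: East / Widget A = $3233

East / Widget A = $3233


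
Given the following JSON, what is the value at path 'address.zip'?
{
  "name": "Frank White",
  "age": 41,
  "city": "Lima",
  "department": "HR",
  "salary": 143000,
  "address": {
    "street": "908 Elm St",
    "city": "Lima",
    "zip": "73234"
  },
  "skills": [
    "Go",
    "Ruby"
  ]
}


Query: address.zip
Path: address -> zip
Value: 73234

73234


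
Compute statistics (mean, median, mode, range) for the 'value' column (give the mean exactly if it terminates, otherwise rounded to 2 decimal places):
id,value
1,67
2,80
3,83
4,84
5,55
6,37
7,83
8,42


Data: [67, 80, 83, 84, 55, 37, 83, 42]
Count: 8
Sum: 531
Mean: 531/8 = 66.375
Sorted: [37, 42, 55, 67, 80, 83, 83, 84]
Median: 73.5
Mode: 83 (2 times)
Range: 84 - 37 = 47
Min: 37, Max: 84

mean=66.375, median=73.5, mode=83, range=47


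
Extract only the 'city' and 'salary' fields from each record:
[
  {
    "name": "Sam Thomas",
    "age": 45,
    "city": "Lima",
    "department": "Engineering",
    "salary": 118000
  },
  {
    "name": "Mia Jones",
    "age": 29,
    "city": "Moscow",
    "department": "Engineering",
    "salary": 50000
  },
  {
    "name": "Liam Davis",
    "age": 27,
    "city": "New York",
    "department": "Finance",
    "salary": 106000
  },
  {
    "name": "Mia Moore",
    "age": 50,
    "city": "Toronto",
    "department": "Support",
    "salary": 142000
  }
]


Original: 4 records with fields: name, age, city, department, salary
Keep: ['city', 'salary']
Drop: ['name', 'age', 'department']
Result: 4 records, 2 fields each

[
  {
    "city": "Lima",
    "salary": 118000
  },
  {
    "city": "Moscow",
    "salary": 50000
  },
  {
    "city": "New York",
    "salary": 106000
  },
  {
    "city": "Toronto",
    "salary": 142000
  }
]


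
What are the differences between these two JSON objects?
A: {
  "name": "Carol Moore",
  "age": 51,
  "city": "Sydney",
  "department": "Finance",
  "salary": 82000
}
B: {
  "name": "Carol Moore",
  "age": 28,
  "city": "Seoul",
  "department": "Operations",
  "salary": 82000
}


Comparing each field (in key order):
  name: same
  age: DIFFERENT
  city: DIFFERENT
  department: DIFFERENT
  salary: same
Differences:
  age: 51 -> 28
  city: Sydney -> Seoul
  department: Finance -> Operations

3 field(s) changed

3 changes: age, city, department


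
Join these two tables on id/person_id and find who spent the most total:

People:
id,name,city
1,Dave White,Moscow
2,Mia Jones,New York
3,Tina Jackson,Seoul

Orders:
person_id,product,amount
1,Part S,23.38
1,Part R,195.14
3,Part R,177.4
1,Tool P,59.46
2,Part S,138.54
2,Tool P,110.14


Join on: people.id = orders.person_id

Joined rows:
  Dave White (Moscow) bought Part S for $23.38
  Dave White (Moscow) bought Part R for $195.14
  Tina Jackson (Seoul) bought Part R for $177.4
  Dave White (Moscow) bought Tool P for $59.46
  Mia Jones (New York) bought Part S for $138.54
  Mia Jones (New York) bought Tool P for $110.14

Total per person:
  Dave White: $277.98
  Mia Jones: $248.68
  Tina Jackson: $177.40

Top spender: Dave White ($277.98)

Dave White ($277.98)


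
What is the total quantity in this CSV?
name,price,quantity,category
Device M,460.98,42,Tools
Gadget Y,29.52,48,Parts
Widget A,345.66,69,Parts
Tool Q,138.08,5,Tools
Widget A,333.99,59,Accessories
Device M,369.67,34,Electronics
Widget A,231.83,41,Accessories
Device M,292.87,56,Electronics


Computing total quantity:
Values: [42, 48, 69, 5, 59, 34, 41, 56]
Sum = 354

354


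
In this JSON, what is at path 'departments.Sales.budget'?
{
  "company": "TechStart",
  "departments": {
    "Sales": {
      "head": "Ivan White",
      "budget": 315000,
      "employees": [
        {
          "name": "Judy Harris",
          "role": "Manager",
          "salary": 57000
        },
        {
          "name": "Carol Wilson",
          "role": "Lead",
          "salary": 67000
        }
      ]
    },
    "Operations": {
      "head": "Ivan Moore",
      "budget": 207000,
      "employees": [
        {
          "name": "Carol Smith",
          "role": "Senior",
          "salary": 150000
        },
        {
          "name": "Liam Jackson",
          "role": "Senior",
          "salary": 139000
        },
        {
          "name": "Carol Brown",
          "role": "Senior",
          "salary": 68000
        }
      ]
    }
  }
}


Path: departments.Sales.budget

Navigate:
  -> departments
  -> Sales
  -> budget = 315000

315000


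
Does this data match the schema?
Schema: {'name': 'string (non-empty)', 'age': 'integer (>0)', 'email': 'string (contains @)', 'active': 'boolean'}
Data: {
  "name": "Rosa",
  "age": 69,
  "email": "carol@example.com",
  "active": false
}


Validating each field against schema:
  name: OK (non-empty string)
  age: OK (positive integer)
  email: OK (string with @)
  active: OK (boolean)

Result: VALID

VALID


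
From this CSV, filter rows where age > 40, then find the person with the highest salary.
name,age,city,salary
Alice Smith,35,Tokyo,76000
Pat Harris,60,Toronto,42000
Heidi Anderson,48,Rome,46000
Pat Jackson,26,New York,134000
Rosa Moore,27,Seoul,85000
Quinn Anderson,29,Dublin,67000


Filter: age > 40
Sort by: salary (descending)

Filtered records (2):
  Heidi Anderson, age 48, salary $46000
  Pat Harris, age 60, salary $42000

Highest salary: Heidi Anderson ($46000)

Heidi Anderson


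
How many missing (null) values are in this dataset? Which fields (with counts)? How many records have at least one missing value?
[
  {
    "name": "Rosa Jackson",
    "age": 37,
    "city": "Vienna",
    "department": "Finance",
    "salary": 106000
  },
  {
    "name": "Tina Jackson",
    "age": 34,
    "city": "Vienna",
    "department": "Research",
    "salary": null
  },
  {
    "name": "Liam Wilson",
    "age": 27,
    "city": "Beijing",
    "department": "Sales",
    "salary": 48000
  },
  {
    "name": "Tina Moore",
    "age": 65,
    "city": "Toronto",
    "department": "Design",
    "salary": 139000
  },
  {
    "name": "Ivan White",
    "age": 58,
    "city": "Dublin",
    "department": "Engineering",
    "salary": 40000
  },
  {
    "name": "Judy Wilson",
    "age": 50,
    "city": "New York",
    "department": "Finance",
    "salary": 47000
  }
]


Checking for missing (null) values in 6 records:

  Rosa Jackson: complete
  Tina Jackson: salary
  Liam Wilson: complete
  Tina Moore: complete
  Ivan White: complete
  Judy Wilson: complete

Per field:
  name: 0 missing
  age: 0 missing
  city: 0 missing
  department: 0 missing
  salary: 1 missing

Total missing values: 1
Records with any missing: 1

1 missing values (salary: 1); 1 incomplete records


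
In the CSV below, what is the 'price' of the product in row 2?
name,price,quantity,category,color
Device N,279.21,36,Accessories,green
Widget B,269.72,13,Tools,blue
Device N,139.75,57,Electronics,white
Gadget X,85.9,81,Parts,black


Query: Row 2 ('Widget B'), column 'price'
Value: 269.72

269.72


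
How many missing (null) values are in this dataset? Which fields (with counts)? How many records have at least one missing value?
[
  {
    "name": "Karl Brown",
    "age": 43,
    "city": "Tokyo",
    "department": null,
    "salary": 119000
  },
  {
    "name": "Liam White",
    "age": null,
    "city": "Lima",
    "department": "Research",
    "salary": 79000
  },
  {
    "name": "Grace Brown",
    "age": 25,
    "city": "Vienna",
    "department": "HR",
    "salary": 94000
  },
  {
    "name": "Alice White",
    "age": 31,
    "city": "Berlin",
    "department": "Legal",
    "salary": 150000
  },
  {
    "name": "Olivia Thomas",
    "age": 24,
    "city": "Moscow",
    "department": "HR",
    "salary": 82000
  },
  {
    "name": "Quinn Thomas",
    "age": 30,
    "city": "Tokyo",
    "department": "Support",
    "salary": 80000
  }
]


Checking for missing (null) values in 6 records:

  Karl Brown: department
  Liam White: age
  Grace Brown: complete
  Alice White: complete
  Olivia Thomas: complete
  Quinn Thomas: complete

Per field:
  name: 0 missing
  age: 1 missing
  city: 0 missing
  department: 1 missing
  salary: 0 missing

Total missing values: 2
Records with any missing: 2

2 missing values (age: 1, department: 1); 2 incomplete records


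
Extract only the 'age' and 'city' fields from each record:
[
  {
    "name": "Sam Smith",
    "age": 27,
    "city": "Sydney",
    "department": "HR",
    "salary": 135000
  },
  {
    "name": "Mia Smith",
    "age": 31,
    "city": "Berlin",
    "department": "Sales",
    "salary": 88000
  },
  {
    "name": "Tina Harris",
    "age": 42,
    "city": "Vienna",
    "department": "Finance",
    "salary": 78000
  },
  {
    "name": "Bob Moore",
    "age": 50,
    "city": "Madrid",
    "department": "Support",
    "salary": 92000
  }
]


Original: 4 records with fields: name, age, city, department, salary
Keep: ['age', 'city']
Drop: ['name', 'department', 'salary']
Result: 4 records, 2 fields each

[
  {
    "age": 27,
    "city": "Sydney"
  },
  {
    "age": 31,
    "city": "Berlin"
  },
  {
    "age": 42,
    "city": "Vienna"
  },
  {
    "age": 50,
    "city": "Madrid"
  }
]


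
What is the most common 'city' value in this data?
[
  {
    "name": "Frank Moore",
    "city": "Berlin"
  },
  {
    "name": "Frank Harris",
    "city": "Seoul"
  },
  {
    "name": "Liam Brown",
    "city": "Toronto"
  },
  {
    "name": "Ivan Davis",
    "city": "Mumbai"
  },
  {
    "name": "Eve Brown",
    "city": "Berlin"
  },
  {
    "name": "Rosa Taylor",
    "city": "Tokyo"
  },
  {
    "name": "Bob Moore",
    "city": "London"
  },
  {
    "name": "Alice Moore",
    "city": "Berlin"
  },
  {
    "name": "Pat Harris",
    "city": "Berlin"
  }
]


Counting 'city' values across 9 records:

  Berlin: 4 ####
  Seoul: 1 #
  Toronto: 1 #
  Mumbai: 1 #
  Tokyo: 1 #
  London: 1 #

Most common: Berlin (4 times)

Berlin (4 times)


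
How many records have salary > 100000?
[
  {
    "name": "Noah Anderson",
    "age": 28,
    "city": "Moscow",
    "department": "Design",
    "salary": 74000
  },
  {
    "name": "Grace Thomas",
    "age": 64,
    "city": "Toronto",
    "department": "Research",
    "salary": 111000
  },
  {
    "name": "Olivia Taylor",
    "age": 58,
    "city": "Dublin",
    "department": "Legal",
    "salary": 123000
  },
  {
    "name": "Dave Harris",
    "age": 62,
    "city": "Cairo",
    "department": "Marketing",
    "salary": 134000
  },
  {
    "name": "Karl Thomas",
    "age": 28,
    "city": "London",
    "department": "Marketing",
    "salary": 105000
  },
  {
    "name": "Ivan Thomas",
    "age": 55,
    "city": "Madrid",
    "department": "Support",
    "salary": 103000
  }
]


Data: 6 records
Condition: salary > 100000

Checking each record:
  Noah Anderson: 74000
  Grace Thomas: 111000 MATCH
  Olivia Taylor: 123000 MATCH
  Dave Harris: 134000 MATCH
  Karl Thomas: 105000 MATCH
  Ivan Thomas: 103000 MATCH

Count: 5

5


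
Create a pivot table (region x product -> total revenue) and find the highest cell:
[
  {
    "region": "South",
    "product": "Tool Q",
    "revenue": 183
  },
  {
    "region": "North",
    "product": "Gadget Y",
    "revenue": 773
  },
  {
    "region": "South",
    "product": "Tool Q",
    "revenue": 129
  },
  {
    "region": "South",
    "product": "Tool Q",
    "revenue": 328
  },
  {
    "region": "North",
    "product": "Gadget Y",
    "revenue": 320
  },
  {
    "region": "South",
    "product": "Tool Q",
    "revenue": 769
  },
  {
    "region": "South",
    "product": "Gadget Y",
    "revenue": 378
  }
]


Pivot: region (rows) x product (columns) -> total revenue

     Gadget Y      Tool Q      
North         1093             0  
South          378          1409  

Highest: South / Tool Q = $1409

South / Tool Q = $1409


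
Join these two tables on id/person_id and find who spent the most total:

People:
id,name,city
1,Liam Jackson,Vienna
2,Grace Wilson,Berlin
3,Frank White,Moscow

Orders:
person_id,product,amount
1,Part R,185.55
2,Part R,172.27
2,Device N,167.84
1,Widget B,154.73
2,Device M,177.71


Join on: people.id = orders.person_id

Joined rows:
  Liam Jackson (Vienna) bought Part R for $185.55
  Grace Wilson (Berlin) bought Part R for $172.27
  Grace Wilson (Berlin) bought Device N for $167.84
  Liam Jackson (Vienna) bought Widget B for $154.73
  Grace Wilson (Berlin) bought Device M for $177.71

Total per person:
  Grace Wilson: $517.82
  Liam Jackson: $340.28

Top spender: Grace Wilson ($517.82)

Grace Wilson ($517.82)


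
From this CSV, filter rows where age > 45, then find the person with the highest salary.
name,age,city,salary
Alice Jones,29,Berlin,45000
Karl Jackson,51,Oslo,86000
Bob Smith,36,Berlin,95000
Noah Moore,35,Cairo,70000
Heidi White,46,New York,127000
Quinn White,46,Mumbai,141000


Filter: age > 45
Sort by: salary (descending)

Filtered records (3):
  Quinn White, age 46, salary $141000
  Heidi White, age 46, salary $127000
  Karl Jackson, age 51, salary $86000

Highest salary: Quinn White ($141000)

Quinn White


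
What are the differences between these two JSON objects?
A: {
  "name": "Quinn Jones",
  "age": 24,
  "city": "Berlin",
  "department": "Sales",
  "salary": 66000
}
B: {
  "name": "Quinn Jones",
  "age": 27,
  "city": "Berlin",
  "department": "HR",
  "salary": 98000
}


Comparing each field (in key order):
  name: same
  age: DIFFERENT
  city: same
  department: DIFFERENT
  salary: DIFFERENT
Differences:
  age: 24 -> 27
  department: Sales -> HR
  salary: 66000 -> 98000

3 field(s) changed

3 changes: age, department, salary


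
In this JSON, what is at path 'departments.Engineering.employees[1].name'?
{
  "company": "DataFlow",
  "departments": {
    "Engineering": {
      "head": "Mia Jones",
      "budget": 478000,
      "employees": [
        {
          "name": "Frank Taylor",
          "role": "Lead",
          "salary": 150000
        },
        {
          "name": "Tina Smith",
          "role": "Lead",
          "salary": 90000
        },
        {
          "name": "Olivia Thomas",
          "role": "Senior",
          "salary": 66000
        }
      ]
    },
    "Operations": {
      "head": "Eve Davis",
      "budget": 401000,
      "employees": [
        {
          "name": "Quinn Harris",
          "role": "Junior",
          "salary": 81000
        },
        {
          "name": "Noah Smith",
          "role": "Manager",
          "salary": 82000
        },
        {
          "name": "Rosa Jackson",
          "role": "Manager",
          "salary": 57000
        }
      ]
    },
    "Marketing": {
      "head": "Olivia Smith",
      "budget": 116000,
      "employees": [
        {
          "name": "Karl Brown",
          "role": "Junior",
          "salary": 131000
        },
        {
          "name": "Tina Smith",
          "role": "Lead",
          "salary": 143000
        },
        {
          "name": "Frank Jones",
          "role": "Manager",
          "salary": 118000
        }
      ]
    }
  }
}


Path: departments.Engineering.employees[1].name

Navigate:
  -> departments
  -> Engineering
  -> employees[1].name = 'Tina Smith'

Tina Smith


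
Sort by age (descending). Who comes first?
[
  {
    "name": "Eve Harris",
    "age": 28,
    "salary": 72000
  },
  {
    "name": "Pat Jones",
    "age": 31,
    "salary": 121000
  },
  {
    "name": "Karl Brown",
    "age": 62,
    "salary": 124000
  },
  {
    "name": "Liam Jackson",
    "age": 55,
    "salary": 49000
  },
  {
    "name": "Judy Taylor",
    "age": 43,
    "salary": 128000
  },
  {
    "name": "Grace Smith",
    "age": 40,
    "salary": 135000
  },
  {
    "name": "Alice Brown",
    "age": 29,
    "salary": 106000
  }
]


Sort by: age (descending)

Sorted order:
  1. Karl Brown (age = 62)
  2. Liam Jackson (age = 55)
  3. Judy Taylor (age = 43)
  4. Grace Smith (age = 40)
  5. Pat Jones (age = 31)
  6. Alice Brown (age = 29)
  7. Eve Harris (age = 28)

First: Karl Brown

Karl Brown


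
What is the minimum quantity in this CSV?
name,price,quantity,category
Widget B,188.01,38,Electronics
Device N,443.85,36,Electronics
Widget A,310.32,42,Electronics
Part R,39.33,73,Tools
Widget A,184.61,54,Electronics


Computing minimum quantity:
Values: [38, 36, 42, 73, 54]
Min = 36

36


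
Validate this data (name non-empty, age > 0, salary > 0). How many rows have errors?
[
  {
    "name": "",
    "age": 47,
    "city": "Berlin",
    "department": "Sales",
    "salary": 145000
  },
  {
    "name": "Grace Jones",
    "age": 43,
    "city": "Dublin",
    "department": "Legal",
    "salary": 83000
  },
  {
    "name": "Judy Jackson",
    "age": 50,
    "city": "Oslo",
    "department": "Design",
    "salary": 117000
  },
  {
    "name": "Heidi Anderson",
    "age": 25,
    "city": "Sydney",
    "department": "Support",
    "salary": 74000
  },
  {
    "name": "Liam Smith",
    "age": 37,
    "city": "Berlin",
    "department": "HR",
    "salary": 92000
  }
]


Validating 5 records:
Rules: name non-empty, age > 0, salary > 0

  Row 1 (???): empty name
  Row 2 (Grace Jones): OK
  Row 3 (Judy Jackson): OK
  Row 4 (Heidi Anderson): OK
  Row 5 (Liam Smith): OK

Total errors: 1

1 errors


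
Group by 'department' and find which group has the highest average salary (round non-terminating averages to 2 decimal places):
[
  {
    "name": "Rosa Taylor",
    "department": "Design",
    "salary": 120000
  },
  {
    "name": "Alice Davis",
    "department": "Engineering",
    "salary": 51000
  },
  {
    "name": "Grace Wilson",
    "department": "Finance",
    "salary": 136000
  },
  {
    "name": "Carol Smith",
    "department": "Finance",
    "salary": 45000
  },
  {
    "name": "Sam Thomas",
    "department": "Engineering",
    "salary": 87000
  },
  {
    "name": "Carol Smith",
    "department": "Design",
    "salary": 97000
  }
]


Group by: department

Groups:
  Design: 2 people, avg salary = 217000/2 = $108500
  Engineering: 2 people, avg salary = 138000/2 = $69000
  Finance: 2 people, avg salary = 181000/2 = $90500

Highest average salary: Design ($108500)

Design ($108500)


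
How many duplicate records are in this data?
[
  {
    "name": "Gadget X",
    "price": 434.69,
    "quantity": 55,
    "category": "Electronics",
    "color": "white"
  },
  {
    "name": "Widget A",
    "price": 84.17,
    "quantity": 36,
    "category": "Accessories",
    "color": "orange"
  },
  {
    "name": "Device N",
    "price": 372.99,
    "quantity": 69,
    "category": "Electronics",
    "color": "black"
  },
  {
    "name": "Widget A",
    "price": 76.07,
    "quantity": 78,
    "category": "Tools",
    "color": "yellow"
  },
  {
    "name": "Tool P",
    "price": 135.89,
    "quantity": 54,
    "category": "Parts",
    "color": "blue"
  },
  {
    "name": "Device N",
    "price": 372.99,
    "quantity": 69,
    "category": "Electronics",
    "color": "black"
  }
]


Checking 6 records for duplicates:

  Row 1: Gadget X ($434.69, qty 55)
  Row 2: Widget A ($84.17, qty 36)
  Row 3: Device N ($372.99, qty 69)
  Row 4: Widget A ($76.07, qty 78)
  Row 5: Tool P ($135.89, qty 54)
  Row 6: Device N ($372.99, qty 69) <-- DUPLICATE

Duplicates found: 1
Unique records: 5

1 duplicates, 5 unique


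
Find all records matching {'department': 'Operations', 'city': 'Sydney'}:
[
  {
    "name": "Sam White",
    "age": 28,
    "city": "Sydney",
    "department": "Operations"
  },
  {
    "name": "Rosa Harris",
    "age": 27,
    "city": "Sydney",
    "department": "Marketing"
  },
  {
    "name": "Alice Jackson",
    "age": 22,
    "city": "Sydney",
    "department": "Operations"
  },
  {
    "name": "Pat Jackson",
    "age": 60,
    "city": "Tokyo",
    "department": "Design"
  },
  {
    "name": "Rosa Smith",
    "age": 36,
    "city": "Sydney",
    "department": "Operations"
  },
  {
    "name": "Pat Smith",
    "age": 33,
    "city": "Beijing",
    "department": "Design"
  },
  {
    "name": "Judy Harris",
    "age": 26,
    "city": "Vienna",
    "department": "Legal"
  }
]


Search criteria: {'department': 'Operations', 'city': 'Sydney'}

Checking 7 records:
  Sam White: {department: Operations, city: Sydney} <-- MATCH
  Rosa Harris: {department: Marketing, city: Sydney}
  Alice Jackson: {department: Operations, city: Sydney} <-- MATCH
  Pat Jackson: {department: Design, city: Tokyo}
  Rosa Smith: {department: Operations, city: Sydney} <-- MATCH
  Pat Smith: {department: Design, city: Beijing}
  Judy Harris: {department: Legal, city: Vienna}

Matches: ["Sam White", "Alice Jackson", "Rosa Smith"]

["Sam White", "Alice Jackson", "Rosa Smith"]


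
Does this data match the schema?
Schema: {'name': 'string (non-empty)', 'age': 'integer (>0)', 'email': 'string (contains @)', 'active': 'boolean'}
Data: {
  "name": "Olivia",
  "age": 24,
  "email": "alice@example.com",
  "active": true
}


Validating each field against schema:
  name: OK (non-empty string)
  age: OK (positive integer)
  email: OK (string with @)
  active: OK (boolean)

Result: VALID

VALID


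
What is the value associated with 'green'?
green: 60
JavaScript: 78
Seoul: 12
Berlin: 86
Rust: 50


Looking up key 'green'
Value: 60

60


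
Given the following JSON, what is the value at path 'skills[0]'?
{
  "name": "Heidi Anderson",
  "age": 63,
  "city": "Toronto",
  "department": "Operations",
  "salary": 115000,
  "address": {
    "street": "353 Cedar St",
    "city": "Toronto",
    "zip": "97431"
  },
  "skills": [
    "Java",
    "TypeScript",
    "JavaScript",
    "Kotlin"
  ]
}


Query: skills[0]
Path: skills -> first element
Value: Java

Java


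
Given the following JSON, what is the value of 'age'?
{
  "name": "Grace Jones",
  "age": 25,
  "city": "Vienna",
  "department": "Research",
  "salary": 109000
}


Looking up field 'age'
Value: 25

25


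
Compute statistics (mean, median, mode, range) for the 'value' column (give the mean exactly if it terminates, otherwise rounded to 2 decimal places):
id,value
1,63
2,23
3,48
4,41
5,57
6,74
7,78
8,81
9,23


Data: [63, 23, 48, 41, 57, 74, 78, 81, 23]
Count: 9
Sum: 488
Mean: 488/9 ≈ 54.22 (rounded to 2 decimal places)
Sorted: [23, 23, 41, 48, 57, 63, 74, 78, 81]
Median: 57.0
Mode: 23 (2 times)
Range: 81 - 23 = 58
Min: 23, Max: 81

mean≈54.22, median=57.0, mode=23, range=58


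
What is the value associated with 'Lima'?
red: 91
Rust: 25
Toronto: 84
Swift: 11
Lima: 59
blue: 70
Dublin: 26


Looking up key 'Lima'
Value: 59

59


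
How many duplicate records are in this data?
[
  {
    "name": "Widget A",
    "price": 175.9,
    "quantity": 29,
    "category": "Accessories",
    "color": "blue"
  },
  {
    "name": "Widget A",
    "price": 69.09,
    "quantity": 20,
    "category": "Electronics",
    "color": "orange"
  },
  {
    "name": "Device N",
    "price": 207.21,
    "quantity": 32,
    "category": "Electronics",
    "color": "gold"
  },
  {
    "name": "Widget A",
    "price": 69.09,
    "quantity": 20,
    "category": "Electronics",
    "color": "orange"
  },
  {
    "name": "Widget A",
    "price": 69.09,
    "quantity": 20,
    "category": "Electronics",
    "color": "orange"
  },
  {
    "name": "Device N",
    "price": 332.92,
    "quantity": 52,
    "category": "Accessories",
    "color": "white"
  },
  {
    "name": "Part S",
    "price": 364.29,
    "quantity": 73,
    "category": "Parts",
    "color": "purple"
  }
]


Checking 7 records for duplicates:

  Row 1: Widget A ($175.9, qty 29)
  Row 2: Widget A ($69.09, qty 20)
  Row 3: Device N ($207.21, qty 32)
  Row 4: Widget A ($69.09, qty 20) <-- DUPLICATE
  Row 5: Widget A ($69.09, qty 20) <-- DUPLICATE
  Row 6: Device N ($332.92, qty 52)
  Row 7: Part S ($364.29, qty 73)

Duplicates found: 2
Unique records: 5

2 duplicates, 5 unique


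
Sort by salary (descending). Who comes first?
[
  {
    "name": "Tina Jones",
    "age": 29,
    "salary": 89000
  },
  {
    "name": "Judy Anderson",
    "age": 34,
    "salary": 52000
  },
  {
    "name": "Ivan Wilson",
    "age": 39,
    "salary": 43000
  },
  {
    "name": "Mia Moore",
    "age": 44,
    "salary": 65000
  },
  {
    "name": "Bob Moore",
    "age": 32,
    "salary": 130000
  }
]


Sort by: salary (descending)

Sorted order:
  1. Bob Moore (salary = 130000)
  2. Tina Jones (salary = 89000)
  3. Mia Moore (salary = 65000)
  4. Judy Anderson (salary = 52000)
  5. Ivan Wilson (salary = 43000)

First: Bob Moore

Bob Moore


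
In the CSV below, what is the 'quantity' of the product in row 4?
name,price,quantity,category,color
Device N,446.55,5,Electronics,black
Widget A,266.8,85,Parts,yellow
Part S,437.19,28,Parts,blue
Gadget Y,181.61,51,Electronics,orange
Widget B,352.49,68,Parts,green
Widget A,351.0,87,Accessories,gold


Query: Row 4 ('Gadget Y'), column 'quantity'
Value: 51

51


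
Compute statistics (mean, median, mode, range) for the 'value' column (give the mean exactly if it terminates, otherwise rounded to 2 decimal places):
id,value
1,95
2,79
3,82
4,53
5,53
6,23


Data: [95, 79, 82, 53, 53, 23]
Count: 6
Sum: 385
Mean: 385/6 ≈ 64.17 (rounded to 2 decimal places)
Sorted: [23, 53, 53, 79, 82, 95]
Median: 66.0
Mode: 53 (2 times)
Range: 95 - 23 = 72
Min: 23, Max: 95

mean≈64.17, median=66.0, mode=53, range=72


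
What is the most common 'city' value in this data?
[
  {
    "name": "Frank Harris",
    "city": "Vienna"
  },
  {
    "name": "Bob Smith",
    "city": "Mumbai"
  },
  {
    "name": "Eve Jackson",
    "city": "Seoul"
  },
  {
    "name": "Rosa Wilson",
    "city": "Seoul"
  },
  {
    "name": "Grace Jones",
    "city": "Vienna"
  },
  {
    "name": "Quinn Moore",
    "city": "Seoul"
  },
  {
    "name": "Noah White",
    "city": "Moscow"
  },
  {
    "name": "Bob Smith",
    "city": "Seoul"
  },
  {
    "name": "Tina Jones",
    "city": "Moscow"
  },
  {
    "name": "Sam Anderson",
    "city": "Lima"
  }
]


Counting 'city' values across 10 records:

  Seoul: 4 ####
  Vienna: 2 ##
  Moscow: 2 ##
  Mumbai: 1 #
  Lima: 1 #

Most common: Seoul (4 times)

Seoul (4 times)


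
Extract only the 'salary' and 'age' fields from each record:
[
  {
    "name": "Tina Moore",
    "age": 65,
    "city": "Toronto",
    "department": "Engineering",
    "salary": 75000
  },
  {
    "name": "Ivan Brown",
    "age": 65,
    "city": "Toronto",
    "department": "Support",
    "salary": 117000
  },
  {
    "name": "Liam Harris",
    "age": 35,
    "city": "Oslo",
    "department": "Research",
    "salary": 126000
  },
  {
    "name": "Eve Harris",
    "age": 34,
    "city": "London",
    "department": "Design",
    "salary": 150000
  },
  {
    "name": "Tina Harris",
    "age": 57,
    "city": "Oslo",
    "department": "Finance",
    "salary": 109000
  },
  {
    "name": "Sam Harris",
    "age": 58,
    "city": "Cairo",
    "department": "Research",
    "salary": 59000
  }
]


Original: 6 records with fields: name, age, city, department, salary
Keep: ['salary', 'age']
Drop: ['name', 'city', 'department']
Result: 6 records, 2 fields each

[
  {
    "salary": 75000,
    "age": 65
  },
  {
    "salary": 117000,
    "age": 65
  },
  {
    "salary": 126000,
    "age": 35
  },
  {
    "salary": 150000,
    "age": 34
  },
  {
    "salary": 109000,
    "age": 57
  },
  {
    "salary": 59000,
    "age": 58
  }
]


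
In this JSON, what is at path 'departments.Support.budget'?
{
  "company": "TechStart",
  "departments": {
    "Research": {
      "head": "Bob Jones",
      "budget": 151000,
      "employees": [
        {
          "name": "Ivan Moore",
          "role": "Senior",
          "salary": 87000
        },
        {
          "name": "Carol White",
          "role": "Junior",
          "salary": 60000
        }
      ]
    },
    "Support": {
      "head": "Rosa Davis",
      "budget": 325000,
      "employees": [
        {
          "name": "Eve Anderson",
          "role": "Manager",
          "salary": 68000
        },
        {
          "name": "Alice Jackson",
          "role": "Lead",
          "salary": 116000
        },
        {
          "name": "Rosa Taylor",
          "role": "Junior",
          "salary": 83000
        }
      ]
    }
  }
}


Path: departments.Support.budget

Navigate:
  -> departments
  -> Support
  -> budget = 325000

325000


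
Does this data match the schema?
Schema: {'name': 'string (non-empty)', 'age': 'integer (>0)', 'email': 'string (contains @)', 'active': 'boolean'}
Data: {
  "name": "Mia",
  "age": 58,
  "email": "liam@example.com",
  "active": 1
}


Validating each field against schema:
  name: OK (non-empty string)
  age: OK (positive integer)
  email: OK (string with @)
  active: FAIL (1 is not a boolean)

Result: INVALID (1 error: active)

INVALID (1 error: active)


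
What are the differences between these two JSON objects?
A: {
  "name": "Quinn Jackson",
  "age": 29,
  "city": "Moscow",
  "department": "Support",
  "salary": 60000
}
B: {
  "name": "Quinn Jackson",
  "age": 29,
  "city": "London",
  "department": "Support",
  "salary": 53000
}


Comparing each field (in key order):
  name: same
  age: same
  city: DIFFERENT
  department: same
  salary: DIFFERENT
Differences:
  city: Moscow -> London
  salary: 60000 -> 53000

2 field(s) changed

2 changes: city, salary


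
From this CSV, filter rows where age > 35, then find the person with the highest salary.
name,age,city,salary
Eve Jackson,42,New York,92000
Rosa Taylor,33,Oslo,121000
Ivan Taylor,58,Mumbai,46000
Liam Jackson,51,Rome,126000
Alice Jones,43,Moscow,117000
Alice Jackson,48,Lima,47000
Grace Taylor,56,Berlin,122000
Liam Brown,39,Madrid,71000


Filter: age > 35
Sort by: salary (descending)

Filtered records (7):
  Liam Jackson, age 51, salary $126000
  Grace Taylor, age 56, salary $122000
  Alice Jones, age 43, salary $117000
  Eve Jackson, age 42, salary $92000
  Liam Brown, age 39, salary $71000
  Alice Jackson, age 48, salary $47000
  Ivan Taylor, age 58, salary $46000

Highest salary: Liam Jackson ($126000)

Liam Jackson


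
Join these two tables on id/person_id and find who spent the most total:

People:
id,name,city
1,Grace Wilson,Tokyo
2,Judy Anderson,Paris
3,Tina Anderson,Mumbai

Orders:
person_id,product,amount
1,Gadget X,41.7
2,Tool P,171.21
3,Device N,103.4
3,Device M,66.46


Join on: people.id = orders.person_id

Joined rows:
  Grace Wilson (Tokyo) bought Gadget X for $41.7
  Judy Anderson (Paris) bought Tool P for $171.21
  Tina Anderson (Mumbai) bought Device N for $103.4
  Tina Anderson (Mumbai) bought Device M for $66.46

Total per person:
  Judy Anderson: $171.21
  Tina Anderson: $169.86
  Grace Wilson: $41.70

Top spender: Judy Anderson ($171.21)

Judy Anderson ($171.21)


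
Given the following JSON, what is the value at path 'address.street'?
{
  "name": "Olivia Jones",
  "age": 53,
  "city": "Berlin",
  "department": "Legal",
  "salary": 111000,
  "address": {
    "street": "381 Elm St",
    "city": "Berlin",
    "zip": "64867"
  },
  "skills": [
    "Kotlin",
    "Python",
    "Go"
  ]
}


Query: address.street
Path: address -> street
Value: 381 Elm St

381 Elm St
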